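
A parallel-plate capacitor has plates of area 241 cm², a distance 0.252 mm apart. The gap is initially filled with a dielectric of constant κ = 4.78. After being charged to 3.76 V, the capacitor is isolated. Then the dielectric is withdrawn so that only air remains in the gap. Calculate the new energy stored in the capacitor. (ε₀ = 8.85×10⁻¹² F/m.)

U ≈ 137 nJ

A = 241 cm² = 2.41×10⁻² m².
Initially C₁ = κε₀A/d = 4.78 × 8.85×10⁻¹² × 2.41×10⁻² / 2.52×10⁻⁴ = 4.05×10⁻⁹ F.
U₁ = 2.86×10⁻⁸ J.
Isolated ⇒ Q is held fixed. C₂ = 0.209 C₁ and U = Q²/(2C), so U₂/U₁ = C₁/C₂ = 4.78.
U₂ = 4.78 × 2.86×10⁻⁸ = 1.37×10⁻⁷ J.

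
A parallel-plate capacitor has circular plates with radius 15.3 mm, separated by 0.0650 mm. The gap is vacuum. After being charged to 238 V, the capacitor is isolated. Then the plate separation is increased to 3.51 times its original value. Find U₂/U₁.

Isolated ⇒ Q is held fixed.
C₂ = 0.285 C₁ and U = Q²/(2C), so U₂/U₁ = C₁/C₂ = 3.51.

U₂/U₁ ≈ 3.51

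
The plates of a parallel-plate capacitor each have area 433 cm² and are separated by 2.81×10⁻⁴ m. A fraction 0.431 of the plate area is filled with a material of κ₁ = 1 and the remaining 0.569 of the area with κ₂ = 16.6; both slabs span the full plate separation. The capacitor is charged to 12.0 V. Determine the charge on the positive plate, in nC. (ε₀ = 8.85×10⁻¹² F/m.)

162 nC

A = 433 cm² = 4.33×10⁻² m².
Side-by-side slabs ⇒ two capacitors in parallel, each spanning the full gap.
C₁ = κ₁ε₀A₁/d = 1.00 × 8.85×10⁻¹² × 1.87×10⁻² / 2.81×10⁻⁴ = 5.88×10⁻¹⁰ F.
C₂ = κ₂ε₀A₂/d = 16.6 × 8.85×10⁻¹² × 2.46×10⁻² / 2.81×10⁻⁴ = 1.29×10⁻⁸ F.
C = C₁ + C₂ = 1.35×10⁻⁸ F.
Q = CV = 1.35×10⁻⁸ × 12.0 = 1.62×10⁻⁷ C.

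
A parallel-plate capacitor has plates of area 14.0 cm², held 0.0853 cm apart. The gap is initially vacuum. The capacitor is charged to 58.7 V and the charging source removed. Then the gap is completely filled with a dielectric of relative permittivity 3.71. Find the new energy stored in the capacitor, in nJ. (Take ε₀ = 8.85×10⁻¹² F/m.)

6.75 nJ

A = 14.0 cm² = 1.40×10⁻³ m².
Initially C₁ = ε₀A/d = 8.85×10⁻¹² × 1.40×10⁻³ / 8.53×10⁻⁴ = 1.45×10⁻¹¹ F.
U₁ = 2.50×10⁻⁸ J.
Isolated ⇒ Q is held fixed. C₂ = 3.71 C₁ and U = Q²/(2C), so U₂/U₁ = C₁/C₂ = 0.270.
U₂ = 0.270 × 2.50×10⁻⁸ = 6.75×10⁻⁹ J.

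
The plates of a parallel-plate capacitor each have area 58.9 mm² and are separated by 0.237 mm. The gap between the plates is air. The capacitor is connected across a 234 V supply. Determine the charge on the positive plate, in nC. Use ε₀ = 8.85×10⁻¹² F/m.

0.515 nC

A = 58.9 mm² = 5.89×10⁻⁵ m².
C = ε₀A/d = 8.85×10⁻¹² × 5.89×10⁻⁵ / 2.37×10⁻⁴ = 2.20×10⁻¹² F.
Q = CV = 2.20×10⁻¹² × 234 = 5.15×10⁻¹⁰ C.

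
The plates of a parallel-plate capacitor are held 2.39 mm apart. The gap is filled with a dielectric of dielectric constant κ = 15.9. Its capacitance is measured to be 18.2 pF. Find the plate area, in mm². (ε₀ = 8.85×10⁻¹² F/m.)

A = Cd/(κε₀) = 1.82×10⁻¹¹ × 2.39×10⁻³ / (15.9 × 8.85×10⁻¹²) = 3.09×10⁻⁴ m².

309 mm²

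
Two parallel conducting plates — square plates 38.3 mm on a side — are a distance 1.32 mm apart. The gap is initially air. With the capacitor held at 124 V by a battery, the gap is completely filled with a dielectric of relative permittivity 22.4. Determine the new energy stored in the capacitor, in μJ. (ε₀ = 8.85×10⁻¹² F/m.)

1.69 μJ

A = (38.3 mm)² = 1.47×10⁻³ m².
Initially C₁ = ε₀A/d = 8.85×10⁻¹² × 1.47×10⁻³ / 1.32×10⁻³ = 9.83×10⁻¹² F.
U₁ = 7.56×10⁻⁸ J.
Battery connected ⇒ V is held fixed. C₂ = 22.4 C₁ and U = ½CV², so U₂/U₁ = C₂/C₁ = 22.4.
U₂ = 22.4 × 7.56×10⁻⁸ = 1.69×10⁻⁶ J.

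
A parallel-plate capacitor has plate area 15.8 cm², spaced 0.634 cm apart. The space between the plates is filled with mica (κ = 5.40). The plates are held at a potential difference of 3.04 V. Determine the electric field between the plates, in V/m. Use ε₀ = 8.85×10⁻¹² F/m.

E ≈ 479 V/m

E = V/d = 3.04 / 6.34×10⁻³ = 4.79×10² V/m.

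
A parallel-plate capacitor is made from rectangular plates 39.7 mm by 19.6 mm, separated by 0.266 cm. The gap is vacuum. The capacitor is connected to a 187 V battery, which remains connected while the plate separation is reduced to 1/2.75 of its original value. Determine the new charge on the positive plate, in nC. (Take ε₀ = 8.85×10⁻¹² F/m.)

Q ≈ 1.33 nC

A = 39.7 × 19.6 mm² = 7.78×10⁻⁴ m².
Initially C₁ = ε₀A/d = 8.85×10⁻¹² × 7.78×10⁻⁴ / 2.66×10⁻³ = 2.59×10⁻¹² F.
Q₁ = 4.84×10⁻¹⁰ C.
Battery connected ⇒ V is held fixed. C₂ = 2.75 C₁ and Q = CV, so Q₂/Q₁ = C₂/C₁ = 2.75.
Q₂ = 2.75 × 4.84×10⁻¹⁰ = 1.33×10⁻⁹ C.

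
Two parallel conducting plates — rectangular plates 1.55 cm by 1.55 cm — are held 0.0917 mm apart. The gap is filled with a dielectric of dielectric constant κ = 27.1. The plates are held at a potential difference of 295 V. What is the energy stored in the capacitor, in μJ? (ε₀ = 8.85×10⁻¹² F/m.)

A = 1.55 × 1.55 cm² = 2.40×10⁻⁴ m².
C = κε₀A/d = 27.1 × 8.85×10⁻¹² × 2.40×10⁻⁴ / 9.17×10⁻⁵ = 6.28×10⁻¹⁰ F.
U = ½CV² = ½ × 6.28×10⁻¹⁰ × (295)² = 2.73×10⁻⁵ J.

U ≈ 27.3 μJ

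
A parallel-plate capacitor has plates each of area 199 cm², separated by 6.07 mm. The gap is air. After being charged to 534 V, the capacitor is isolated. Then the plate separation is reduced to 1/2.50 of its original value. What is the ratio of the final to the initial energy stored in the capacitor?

U₂/U₁ ≈ 0.400

Isolated ⇒ Q is held fixed.
C₂ = 2.50 C₁ and U = Q²/(2C), so U₂/U₁ = C₁/C₂ = 0.400.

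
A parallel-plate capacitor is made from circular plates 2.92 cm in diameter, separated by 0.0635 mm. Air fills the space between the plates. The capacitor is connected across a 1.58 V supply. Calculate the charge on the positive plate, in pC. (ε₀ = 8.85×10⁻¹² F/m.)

A = π(2.92/2 cm)² = 6.70×10⁻⁴ m².
C = ε₀A/d = 8.85×10⁻¹² × 6.70×10⁻⁴ / 6.35×10⁻⁵ = 9.33×10⁻¹¹ F.
Q = CV = 9.33×10⁻¹¹ × 1.58 = 1.47×10⁻¹⁰ C.

Q ≈ 147 pC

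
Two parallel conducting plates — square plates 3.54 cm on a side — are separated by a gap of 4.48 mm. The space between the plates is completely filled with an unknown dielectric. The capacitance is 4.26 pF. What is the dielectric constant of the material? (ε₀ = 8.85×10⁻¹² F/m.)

A = (3.54 cm)² = 1.25×10⁻³ m².
κ = Cd/(ε₀A) = 4.26×10⁻¹² × 4.48×10⁻³ / (8.85×10⁻¹² × 1.25×10⁻³) = 1.72.

κ ≈ 1.72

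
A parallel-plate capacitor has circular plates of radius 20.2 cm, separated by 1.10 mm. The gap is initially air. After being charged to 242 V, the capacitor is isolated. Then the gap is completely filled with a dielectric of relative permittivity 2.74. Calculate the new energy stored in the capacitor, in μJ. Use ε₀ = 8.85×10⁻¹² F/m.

11.0 μJ

A = π(20.2 cm)² = 0.128 m².
Initially C₁ = ε₀A/d = 8.85×10⁻¹² × 0.128 / 1.10×10⁻³ = 1.03×10⁻⁹ F.
U₁ = 3.02×10⁻⁵ J.
Isolated ⇒ Q is held fixed. C₂ = 2.74 C₁ and U = Q²/(2C), so U₂/U₁ = C₁/C₂ = 0.365.
U₂ = 0.365 × 3.02×10⁻⁵ = 1.10×10⁻⁵ J.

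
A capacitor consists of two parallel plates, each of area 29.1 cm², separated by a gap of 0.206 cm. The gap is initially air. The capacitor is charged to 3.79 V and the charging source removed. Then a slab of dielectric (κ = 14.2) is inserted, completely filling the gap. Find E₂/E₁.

E₂/E₁ ≈ 0.0704

Isolated ⇒ Q is held fixed.
V₂ = Q/C₂ = V₁/14.2; E = V/d, so E₂/E₁ = (V₂/V₁)(d₁/d₂) = 0.0704.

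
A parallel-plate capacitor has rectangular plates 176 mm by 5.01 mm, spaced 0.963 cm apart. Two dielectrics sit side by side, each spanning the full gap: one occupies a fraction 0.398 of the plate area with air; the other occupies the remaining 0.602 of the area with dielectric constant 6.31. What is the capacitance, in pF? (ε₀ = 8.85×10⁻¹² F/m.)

A = 176 × 5.01 mm² = 8.82×10⁻⁴ m².
Side-by-side slabs ⇒ two capacitors in parallel, each spanning the full gap.
C₁ = κ₁ε₀A₁/d = 1.00 × 8.85×10⁻¹² × 3.51×10⁻⁴ / 9.63×10⁻³ = 3.23×10⁻¹³ F.
C₂ = κ₂ε₀A₂/d = 6.31 × 8.85×10⁻¹² × 5.31×10⁻⁴ / 9.63×10⁻³ = 3.08×10⁻¹² F.
C = C₁ + C₂ = 3.40×10⁻¹² F.

3.40 pF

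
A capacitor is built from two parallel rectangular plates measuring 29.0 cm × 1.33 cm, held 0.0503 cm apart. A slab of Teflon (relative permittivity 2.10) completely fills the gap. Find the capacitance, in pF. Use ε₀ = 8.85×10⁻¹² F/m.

A = 29.0 × 1.33 cm² = 3.86×10⁻³ m².
C = κε₀A/d = 2.10 × 8.85×10⁻¹² × 3.86×10⁻³ / 5.03×10⁻⁴ = 1.43×10⁻¹⁰ F.

143 pF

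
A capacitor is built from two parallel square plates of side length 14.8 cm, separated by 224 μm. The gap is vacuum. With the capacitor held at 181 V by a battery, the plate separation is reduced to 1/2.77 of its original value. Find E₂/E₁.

Battery connected ⇒ V is held fixed.
E = V/d, so E₂/E₁ = d₁/d₂ = 2.77.

2.77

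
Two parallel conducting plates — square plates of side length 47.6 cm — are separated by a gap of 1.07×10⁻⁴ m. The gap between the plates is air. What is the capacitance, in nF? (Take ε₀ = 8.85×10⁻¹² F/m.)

C ≈ 18.7 nF

A = (47.6 cm)² = 0.227 m².
C = ε₀A/d = 8.85×10⁻¹² × 0.227 / 1.07×10⁻⁴ = 1.87×10⁻⁸ F.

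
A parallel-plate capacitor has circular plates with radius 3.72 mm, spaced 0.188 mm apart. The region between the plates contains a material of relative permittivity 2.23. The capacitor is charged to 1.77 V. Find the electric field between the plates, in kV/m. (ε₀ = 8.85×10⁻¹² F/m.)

9.41 kV/m

E = V/d = 1.77 / 1.88×10⁻⁴ = 9.41×10³ V/m.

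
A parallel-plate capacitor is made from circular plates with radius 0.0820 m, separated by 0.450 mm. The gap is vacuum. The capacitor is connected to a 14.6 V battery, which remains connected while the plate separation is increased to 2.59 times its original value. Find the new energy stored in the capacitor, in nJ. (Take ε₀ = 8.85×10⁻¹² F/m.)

17.1 nJ

A = π(0.0820 m)² = 2.11×10⁻² m².
Initially C₁ = ε₀A/d = 8.85×10⁻¹² × 2.11×10⁻² / 4.50×10⁻⁴ = 4.15×10⁻¹⁰ F.
U₁ = 4.43×10⁻⁸ J.
Battery connected ⇒ V is held fixed. C₂ = 0.386 C₁ and U = ½CV², so U₂/U₁ = C₂/C₁ = 0.386.
U₂ = 0.386 × 4.43×10⁻⁸ = 1.71×10⁻⁸ J.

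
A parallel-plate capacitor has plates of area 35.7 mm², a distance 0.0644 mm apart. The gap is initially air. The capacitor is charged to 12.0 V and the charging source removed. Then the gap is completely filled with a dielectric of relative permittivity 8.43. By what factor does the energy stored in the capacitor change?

U₂/U₁ ≈ 0.119

Isolated ⇒ Q is held fixed.
C₂ = 8.43 C₁ and U = Q²/(2C), so U₂/U₁ = C₁/C₂ = 0.119.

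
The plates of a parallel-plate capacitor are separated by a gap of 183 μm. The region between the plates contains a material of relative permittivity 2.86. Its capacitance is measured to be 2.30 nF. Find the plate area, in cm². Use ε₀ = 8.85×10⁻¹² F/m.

166 cm²

A = Cd/(κε₀) = 2.30×10⁻⁹ × 1.83×10⁻⁴ / (2.86 × 8.85×10⁻¹²) = 1.66×10⁻² m².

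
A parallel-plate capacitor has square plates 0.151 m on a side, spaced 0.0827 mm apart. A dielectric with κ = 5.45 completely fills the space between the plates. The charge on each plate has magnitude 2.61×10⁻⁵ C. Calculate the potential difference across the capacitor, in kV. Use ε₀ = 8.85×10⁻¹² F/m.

1.96 kV

A = (0.151 m)² = 2.28×10⁻² m².
C = κε₀A/d = 5.45 × 8.85×10⁻¹² × 2.28×10⁻² / 8.27×10⁻⁵ = 1.33×10⁻⁸ F.
V = Q/C = 2.61×10⁻⁵ / 1.33×10⁻⁸ = 1.96×10³ V.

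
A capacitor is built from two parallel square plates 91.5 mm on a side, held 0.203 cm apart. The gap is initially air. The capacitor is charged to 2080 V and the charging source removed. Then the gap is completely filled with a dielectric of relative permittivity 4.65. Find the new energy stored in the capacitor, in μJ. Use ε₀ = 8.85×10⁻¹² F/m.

A = (91.5 mm)² = 8.37×10⁻³ m².
Initially C₁ = ε₀A/d = 8.85×10⁻¹² × 8.37×10⁻³ / 2.03×10⁻³ = 3.65×10⁻¹¹ F.
U₁ = 7.90×10⁻⁵ J.
Isolated ⇒ Q is held fixed. C₂ = 4.65 C₁ and U = Q²/(2C), so U₂/U₁ = C₁/C₂ = 0.215.
U₂ = 0.215 × 7.90×10⁻⁵ = 1.70×10⁻⁵ J.

U ≈ 17.0 μJ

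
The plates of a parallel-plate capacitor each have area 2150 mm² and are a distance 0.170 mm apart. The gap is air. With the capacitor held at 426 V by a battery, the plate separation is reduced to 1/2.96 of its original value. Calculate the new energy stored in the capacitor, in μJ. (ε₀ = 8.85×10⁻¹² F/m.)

U ≈ 30.1 μJ

A = 2150 mm² = 2.15×10⁻³ m².
Initially C₁ = ε₀A/d = 8.85×10⁻¹² × 2.15×10⁻³ / 1.70×10⁻⁴ = 1.12×10⁻¹⁰ F.
U₁ = 1.02×10⁻⁵ J.
Battery connected ⇒ V is held fixed. C₂ = 2.96 C₁ and U = ½CV², so U₂/U₁ = C₂/C₁ = 2.96.
U₂ = 2.96 × 1.02×10⁻⁵ = 3.01×10⁻⁵ J.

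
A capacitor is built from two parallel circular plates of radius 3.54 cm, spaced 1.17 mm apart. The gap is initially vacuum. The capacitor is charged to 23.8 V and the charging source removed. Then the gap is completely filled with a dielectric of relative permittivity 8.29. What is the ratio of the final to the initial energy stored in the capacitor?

U₂/U₁ ≈ 0.121

Isolated ⇒ Q is held fixed.
C₂ = 8.29 C₁ and U = Q²/(2C), so U₂/U₁ = C₁/C₂ = 0.121.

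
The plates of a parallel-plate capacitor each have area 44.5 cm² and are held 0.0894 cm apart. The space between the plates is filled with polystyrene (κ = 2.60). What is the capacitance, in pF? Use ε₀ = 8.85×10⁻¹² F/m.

C ≈ 115 pF

A = 44.5 cm² = 4.45×10⁻³ m².
C = κε₀A/d = 2.60 × 8.85×10⁻¹² × 4.45×10⁻³ / 8.94×10⁻⁴ = 1.15×10⁻¹⁰ F.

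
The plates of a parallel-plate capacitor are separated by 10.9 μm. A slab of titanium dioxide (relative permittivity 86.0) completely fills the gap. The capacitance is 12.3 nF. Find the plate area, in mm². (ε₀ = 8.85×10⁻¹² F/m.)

A = Cd/(κε₀) = 1.23×10⁻⁸ × 1.09×10⁻⁵ / (86.0 × 8.85×10⁻¹²) = 1.76×10⁻⁴ m².

176 mm²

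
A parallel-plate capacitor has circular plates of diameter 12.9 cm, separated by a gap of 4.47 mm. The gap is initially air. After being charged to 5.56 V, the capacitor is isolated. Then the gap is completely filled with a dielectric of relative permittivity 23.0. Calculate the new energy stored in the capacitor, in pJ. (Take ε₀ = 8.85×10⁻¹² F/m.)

A = π(12.9/2 cm)² = 1.31×10⁻² m².
Initially C₁ = ε₀A/d = 8.85×10⁻¹² × 1.31×10⁻² / 4.47×10⁻³ = 2.59×10⁻¹¹ F.
U₁ = 4.00×10⁻¹⁰ J.
Isolated ⇒ Q is held fixed. C₂ = 23.0 C₁ and U = Q²/(2C), so U₂/U₁ = C₁/C₂ = 0.0435.
U₂ = 0.0435 × 4.00×10⁻¹⁰ = 1.74×10⁻¹¹ J.

U ≈ 17.4 pJ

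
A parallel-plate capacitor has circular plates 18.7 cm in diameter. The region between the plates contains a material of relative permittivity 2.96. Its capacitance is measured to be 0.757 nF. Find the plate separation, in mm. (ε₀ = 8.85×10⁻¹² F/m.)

A = π(18.7/2 cm)² = 2.75×10⁻² m².
d = κε₀A/C = 2.96 × 8.85×10⁻¹² × 2.75×10⁻² / 7.57×10⁻¹⁰ = 9.50×10⁻⁴ m.

0.950 mm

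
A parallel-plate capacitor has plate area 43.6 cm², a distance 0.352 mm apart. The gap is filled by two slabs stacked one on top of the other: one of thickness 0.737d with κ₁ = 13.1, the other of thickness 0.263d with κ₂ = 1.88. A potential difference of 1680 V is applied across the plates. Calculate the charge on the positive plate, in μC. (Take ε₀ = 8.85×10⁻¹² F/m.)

Q ≈ 0.939 μC

A = 43.6 cm² = 4.36×10⁻³ m².
Stacked slabs ⇒ two capacitors in series, each with the full plate area.
C₁ = κ₁ε₀A/d₁ = 13.1 × 8.85×10⁻¹² × 4.36×10⁻³ / 2.59×10⁻⁴ = 1.95×10⁻⁹ F.
C₂ = κ₂ε₀A/d₂ = 1.88 × 8.85×10⁻¹² × 4.36×10⁻³ / 9.26×10⁻⁵ = 7.84×10⁻¹⁰ F.
C = (1/C₁ + 1/C₂)⁻¹ = 5.59×10⁻¹⁰ F.
Q = CV = 5.59×10⁻¹⁰ × 1680 = 9.39×10⁻⁷ C.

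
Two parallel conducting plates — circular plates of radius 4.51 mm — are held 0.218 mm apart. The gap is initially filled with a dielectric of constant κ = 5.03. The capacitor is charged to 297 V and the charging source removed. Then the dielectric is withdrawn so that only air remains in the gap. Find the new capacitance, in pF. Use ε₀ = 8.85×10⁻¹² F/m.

C ≈ 2.59 pF

A = π(4.51 mm)² = 6.39×10⁻⁵ m².
Initially C₁ = κε₀A/d = 5.03 × 8.85×10⁻¹² × 6.39×10⁻⁵ / 2.18×10⁻⁴ = 1.30×10⁻¹¹ F.
C = κε₀A/d scales with κ, so C₂/C₁ = 1/κ = 1/5.03 = 0.199.
C₂ = 0.199 × 1.30×10⁻¹¹ = 2.59×10⁻¹² F.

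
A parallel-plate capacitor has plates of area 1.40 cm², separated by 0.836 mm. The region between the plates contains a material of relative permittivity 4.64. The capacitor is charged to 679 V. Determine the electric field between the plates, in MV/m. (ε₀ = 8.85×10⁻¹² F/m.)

0.812 MV/m

E = V/d = 679 / 8.36×10⁻⁴ = 8.12×10⁵ V/m.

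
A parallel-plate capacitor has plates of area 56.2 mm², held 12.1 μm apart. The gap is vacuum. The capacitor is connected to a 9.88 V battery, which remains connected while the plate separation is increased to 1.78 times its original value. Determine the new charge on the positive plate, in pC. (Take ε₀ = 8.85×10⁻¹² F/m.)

A = 56.2 mm² = 5.62×10⁻⁵ m².
Initially C₁ = ε₀A/d = 8.85×10⁻¹² × 5.62×10⁻⁵ / 1.21×10⁻⁵ = 4.11×10⁻¹¹ F.
Q₁ = 4.06×10⁻¹⁰ C.
Battery connected ⇒ V is held fixed. C₂ = 0.562 C₁ and Q = CV, so Q₂/Q₁ = C₂/C₁ = 0.562.
Q₂ = 0.562 × 4.06×10⁻¹⁰ = 2.28×10⁻¹⁰ C.

Q ≈ 228 pC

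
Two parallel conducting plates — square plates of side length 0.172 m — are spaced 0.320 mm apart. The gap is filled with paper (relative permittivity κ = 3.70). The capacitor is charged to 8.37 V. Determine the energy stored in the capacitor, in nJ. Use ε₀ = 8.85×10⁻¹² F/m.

106 nJ

A = (0.172 m)² = 2.96×10⁻² m².
C = κε₀A/d = 3.70 × 8.85×10⁻¹² × 2.96×10⁻² / 3.20×10⁻⁴ = 3.03×10⁻⁹ F.
U = ½CV² = ½ × 3.03×10⁻⁹ × (8.37)² = 1.06×10⁻⁷ J.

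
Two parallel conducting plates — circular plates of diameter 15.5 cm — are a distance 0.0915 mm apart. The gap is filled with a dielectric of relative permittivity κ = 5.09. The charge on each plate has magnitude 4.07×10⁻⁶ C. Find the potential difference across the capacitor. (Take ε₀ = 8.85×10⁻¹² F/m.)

A = π(15.5/2 cm)² = 1.89×10⁻² m².
C = κε₀A/d = 5.09 × 8.85×10⁻¹² × 1.89×10⁻² / 9.15×10⁻⁵ = 9.29×10⁻⁹ F.
V = Q/C = 4.07×10⁻⁶ / 9.29×10⁻⁹ = 4.38×10² V.

438 V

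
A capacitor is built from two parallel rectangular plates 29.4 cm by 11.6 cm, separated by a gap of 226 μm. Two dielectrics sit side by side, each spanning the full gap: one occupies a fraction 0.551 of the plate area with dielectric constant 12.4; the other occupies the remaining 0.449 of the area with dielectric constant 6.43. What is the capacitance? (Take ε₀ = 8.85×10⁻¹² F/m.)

C ≈ 13.0 nF

A = 29.4 × 11.6 cm² = 3.41×10⁻² m².
Side-by-side slabs ⇒ two capacitors in parallel, each spanning the full gap.
C₁ = κ₁ε₀A₁/d = 12.4 × 8.85×10⁻¹² × 1.88×10⁻² / 2.26×10⁻⁴ = 9.12×10⁻⁹ F.
C₂ = κ₂ε₀A₂/d = 6.43 × 8.85×10⁻¹² × 1.53×10⁻² / 2.26×10⁻⁴ = 3.86×10⁻⁹ F.
C = C₁ + C₂ = 1.30×10⁻⁸ F.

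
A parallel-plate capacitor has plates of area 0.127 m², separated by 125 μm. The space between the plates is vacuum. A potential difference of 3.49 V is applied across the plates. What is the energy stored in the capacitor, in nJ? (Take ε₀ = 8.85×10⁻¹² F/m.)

C = ε₀A/d = 8.85×10⁻¹² × 0.127 / 1.25×10⁻⁴ = 8.99×10⁻⁹ F.
U = ½CV² = ½ × 8.99×10⁻⁹ × (3.49)² = 5.48×10⁻⁸ J.

U ≈ 54.8 nJ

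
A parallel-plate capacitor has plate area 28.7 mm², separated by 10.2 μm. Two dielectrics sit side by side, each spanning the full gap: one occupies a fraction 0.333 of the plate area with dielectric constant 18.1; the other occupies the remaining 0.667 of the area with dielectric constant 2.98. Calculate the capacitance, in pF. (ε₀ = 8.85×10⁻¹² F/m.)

A = 28.7 mm² = 2.87×10⁻⁵ m².
Side-by-side slabs ⇒ two capacitors in parallel, each spanning the full gap.
C₁ = κ₁ε₀A₁/d = 18.1 × 8.85×10⁻¹² × 9.56×10⁻⁶ / 1.02×10⁻⁵ = 1.50×10⁻¹⁰ F.
C₂ = κ₂ε₀A₂/d = 2.98 × 8.85×10⁻¹² × 1.91×10⁻⁵ / 1.02×10⁻⁵ = 4.95×10⁻¹¹ F.
C = C₁ + C₂ = 2.00×10⁻¹⁰ F.

200 pF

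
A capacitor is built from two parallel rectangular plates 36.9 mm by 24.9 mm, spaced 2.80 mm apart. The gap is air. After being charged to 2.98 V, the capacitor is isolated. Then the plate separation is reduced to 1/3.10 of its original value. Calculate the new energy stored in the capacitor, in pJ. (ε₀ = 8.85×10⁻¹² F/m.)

A = 36.9 × 24.9 mm² = 9.19×10⁻⁴ m².
Initially C₁ = ε₀A/d = 8.85×10⁻¹² × 9.19×10⁻⁴ / 2.80×10⁻³ = 2.90×10⁻¹² F.
U₁ = 1.29×10⁻¹¹ J.
Isolated ⇒ Q is held fixed. C₂ = 3.10 C₁ and U = Q²/(2C), so U₂/U₁ = C₁/C₂ = 0.323.
U₂ = 0.323 × 1.29×10⁻¹¹ = 4.16×10⁻¹² J.

4.16 pJ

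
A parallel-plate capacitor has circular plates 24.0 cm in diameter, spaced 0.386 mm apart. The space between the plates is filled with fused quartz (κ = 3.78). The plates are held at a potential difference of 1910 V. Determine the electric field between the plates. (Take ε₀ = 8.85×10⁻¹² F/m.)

E = V/d = 1910 / 3.86×10⁻⁴ = 4.95×10⁶ V/m.

E ≈ 4.95 MV/m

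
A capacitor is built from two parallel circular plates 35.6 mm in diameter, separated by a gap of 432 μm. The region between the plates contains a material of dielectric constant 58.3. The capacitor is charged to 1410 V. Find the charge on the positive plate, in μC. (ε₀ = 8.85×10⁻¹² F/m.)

A = π(35.6/2 mm)² = 9.95×10⁻⁴ m².
C = κε₀A/d = 58.3 × 8.85×10⁻¹² × 9.95×10⁻⁴ / 4.32×10⁻⁴ = 1.19×10⁻⁹ F.
Q = CV = 1.19×10⁻⁹ × 1410 = 1.68×10⁻⁶ C.

1.68 μC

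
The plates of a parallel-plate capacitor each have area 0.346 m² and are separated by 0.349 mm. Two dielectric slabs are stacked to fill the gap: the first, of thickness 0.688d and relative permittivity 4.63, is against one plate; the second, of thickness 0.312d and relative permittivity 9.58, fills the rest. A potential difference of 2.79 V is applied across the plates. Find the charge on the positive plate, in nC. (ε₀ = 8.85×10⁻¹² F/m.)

135 nC

Stacked slabs ⇒ two capacitors in series, each with the full plate area.
C₁ = κ₁ε₀A/d₁ = 4.63 × 8.85×10⁻¹² × 0.346 / 2.40×10⁻⁴ = 5.90×10⁻⁸ F.
C₂ = κ₂ε₀A/d₂ = 9.58 × 8.85×10⁻¹² × 0.346 / 1.09×10⁻⁴ = 2.69×10⁻⁷ F.
C = (1/C₁ + 1/C₂)⁻¹ = 4.84×10⁻⁸ F.
Q = CV = 4.84×10⁻⁸ × 2.79 = 1.35×10⁻⁷ C.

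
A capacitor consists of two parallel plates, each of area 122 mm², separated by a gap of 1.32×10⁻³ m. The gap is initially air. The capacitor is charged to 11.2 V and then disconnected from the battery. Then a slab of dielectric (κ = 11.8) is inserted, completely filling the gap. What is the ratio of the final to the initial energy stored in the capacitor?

Isolated ⇒ Q is held fixed.
C₂ = 11.8 C₁ and U = Q²/(2C), so U₂/U₁ = C₁/C₂ = 0.0847.

0.0847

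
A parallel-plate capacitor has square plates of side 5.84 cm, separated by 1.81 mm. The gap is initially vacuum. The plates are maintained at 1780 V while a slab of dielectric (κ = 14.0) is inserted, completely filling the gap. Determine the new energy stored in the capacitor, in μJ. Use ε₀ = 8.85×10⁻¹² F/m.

A = (5.84 cm)² = 3.41×10⁻³ m².
Initially C₁ = ε₀A/d = 8.85×10⁻¹² × 3.41×10⁻³ / 1.81×10⁻³ = 1.67×10⁻¹¹ F.
U₁ = 2.64×10⁻⁵ J.
Battery connected ⇒ V is held fixed. C₂ = 14.0 C₁ and U = ½CV², so U₂/U₁ = C₂/C₁ = 14.0.
U₂ = 14.0 × 2.64×10⁻⁵ = 3.70×10⁻⁴ J.

370 μJ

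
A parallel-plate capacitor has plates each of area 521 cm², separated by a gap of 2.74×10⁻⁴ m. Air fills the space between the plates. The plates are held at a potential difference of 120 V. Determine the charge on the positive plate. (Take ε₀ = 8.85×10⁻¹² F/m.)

A = 521 cm² = 5.21×10⁻² m².
C = ε₀A/d = 8.85×10⁻¹² × 5.21×10⁻² / 2.74×10⁻⁴ = 1.68×10⁻⁹ F.
Q = CV = 1.68×10⁻⁹ × 120 = 2.02×10⁻⁷ C.

202 nC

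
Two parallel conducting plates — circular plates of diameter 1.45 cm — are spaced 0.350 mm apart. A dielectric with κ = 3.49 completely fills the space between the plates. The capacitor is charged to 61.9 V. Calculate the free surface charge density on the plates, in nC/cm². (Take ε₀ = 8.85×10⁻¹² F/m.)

σ ≈ 0.546 nC/cm²

A = π(1.45/2 cm)² = 1.65×10⁻⁴ m².
C = κε₀A/d = 3.49 × 8.85×10⁻¹² × 1.65×10⁻⁴ / 3.50×10⁻⁴ = 1.46×10⁻¹¹ F.
σ = Q/A = CV/A = 1.46×10⁻¹¹ × 61.9 / 1.65×10⁻⁴ = 5.46×10⁻⁶ C/m².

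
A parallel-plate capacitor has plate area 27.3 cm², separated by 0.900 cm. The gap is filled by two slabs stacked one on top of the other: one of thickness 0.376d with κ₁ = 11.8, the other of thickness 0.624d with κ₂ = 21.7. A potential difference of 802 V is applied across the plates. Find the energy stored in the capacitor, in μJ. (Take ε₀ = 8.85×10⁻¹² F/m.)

U ≈ 14.2 μJ

A = 27.3 cm² = 2.73×10⁻³ m².
Stacked slabs ⇒ two capacitors in series, each with the full plate area.
C₁ = κ₁ε₀A/d₁ = 11.8 × 8.85×10⁻¹² × 2.73×10⁻³ / 3.38×10⁻³ = 8.42×10⁻¹¹ F.
C₂ = κ₂ε₀A/d₂ = 21.7 × 8.85×10⁻¹² × 2.73×10⁻³ / 5.62×10⁻³ = 9.34×10⁻¹¹ F.
C = (1/C₁ + 1/C₂)⁻¹ = 4.43×10⁻¹¹ F.
U = ½CV² = ½ × 4.43×10⁻¹¹ × (802)² = 1.42×10⁻⁵ J.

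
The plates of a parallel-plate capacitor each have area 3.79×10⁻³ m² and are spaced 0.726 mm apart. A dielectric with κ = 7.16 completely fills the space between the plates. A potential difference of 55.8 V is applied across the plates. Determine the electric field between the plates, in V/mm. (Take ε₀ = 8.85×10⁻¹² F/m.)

E = V/d = 55.8 / 7.26×10⁻⁴ = 7.69×10⁴ V/m.

76.9 V/mm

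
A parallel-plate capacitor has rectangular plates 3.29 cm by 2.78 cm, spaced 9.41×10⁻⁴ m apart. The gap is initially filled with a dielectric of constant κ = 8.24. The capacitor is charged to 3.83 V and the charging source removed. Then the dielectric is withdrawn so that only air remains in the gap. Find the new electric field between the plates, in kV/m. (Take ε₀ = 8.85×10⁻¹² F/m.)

33.5 kV/m

A = 3.29 × 2.78 cm² = 9.15×10⁻⁴ m².
Initially C₁ = κε₀A/d = 8.24 × 8.85×10⁻¹² × 9.15×10⁻⁴ / 9.41×10⁻⁴ = 7.09×10⁻¹¹ F.
E₁ = 4.07×10³ V/m.
Isolated ⇒ Q is held fixed. V₂ = Q/C₂ = V₁/0.121; E = V/d, so E₂/E₁ = (V₂/V₁)(d₁/d₂) = 8.24.
E₂ = 8.24 × 4.07×10³ = 3.35×10⁴ V/m.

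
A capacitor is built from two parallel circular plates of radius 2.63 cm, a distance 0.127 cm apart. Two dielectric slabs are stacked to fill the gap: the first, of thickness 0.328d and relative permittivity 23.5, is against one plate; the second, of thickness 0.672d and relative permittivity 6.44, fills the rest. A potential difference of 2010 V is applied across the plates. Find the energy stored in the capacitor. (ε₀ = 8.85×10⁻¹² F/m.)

U ≈ 259 μJ

A = π(2.63 cm)² = 2.17×10⁻³ m².
Stacked slabs ⇒ two capacitors in series, each with the full plate area.
C₁ = κ₁ε₀A/d₁ = 23.5 × 8.85×10⁻¹² × 2.17×10⁻³ / 4.17×10⁻⁴ = 1.08×10⁻⁹ F.
C₂ = κ₂ε₀A/d₂ = 6.44 × 8.85×10⁻¹² × 2.17×10⁻³ / 8.53×10⁻⁴ = 1.45×10⁻¹⁰ F.
C = (1/C₁ + 1/C₂)⁻¹ = 1.28×10⁻¹⁰ F.
U = ½CV² = ½ × 1.28×10⁻¹⁰ × (2010)² = 2.59×10⁻⁴ J.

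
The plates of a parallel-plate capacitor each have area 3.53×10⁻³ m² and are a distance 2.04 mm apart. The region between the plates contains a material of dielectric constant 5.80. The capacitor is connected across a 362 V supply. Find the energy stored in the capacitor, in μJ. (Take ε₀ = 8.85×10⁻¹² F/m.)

C = κε₀A/d = 5.80 × 8.85×10⁻¹² × 3.53×10⁻³ / 2.04×10⁻³ = 8.88×10⁻¹¹ F.
U = ½CV² = ½ × 8.88×10⁻¹¹ × (362)² = 5.82×10⁻⁶ J.

U ≈ 5.82 μJ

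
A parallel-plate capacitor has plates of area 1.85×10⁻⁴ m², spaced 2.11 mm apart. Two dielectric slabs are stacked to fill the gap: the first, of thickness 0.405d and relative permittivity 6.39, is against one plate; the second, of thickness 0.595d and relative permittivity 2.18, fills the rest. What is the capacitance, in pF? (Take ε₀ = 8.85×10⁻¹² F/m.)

Stacked slabs ⇒ two capacitors in series, each with the full plate area.
C₁ = κ₁ε₀A/d₁ = 6.39 × 8.85×10⁻¹² × 1.85×10⁻⁴ / 8.55×10⁻⁴ = 1.22×10⁻¹¹ F.
C₂ = κ₂ε₀A/d₂ = 2.18 × 8.85×10⁻¹² × 1.85×10⁻⁴ / 1.26×10⁻³ = 2.84×10⁻¹² F.
C = (1/C₁ + 1/C₂)⁻¹ = 2.31×10⁻¹² F.

2.31 pF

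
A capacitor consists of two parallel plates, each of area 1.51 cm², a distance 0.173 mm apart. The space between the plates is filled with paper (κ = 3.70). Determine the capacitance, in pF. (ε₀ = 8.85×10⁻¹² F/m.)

28.6 pF

A = 1.51 cm² = 1.51×10⁻⁴ m².
C = κε₀A/d = 3.70 × 8.85×10⁻¹² × 1.51×10⁻⁴ / 1.73×10⁻⁴ = 2.86×10⁻¹¹ F.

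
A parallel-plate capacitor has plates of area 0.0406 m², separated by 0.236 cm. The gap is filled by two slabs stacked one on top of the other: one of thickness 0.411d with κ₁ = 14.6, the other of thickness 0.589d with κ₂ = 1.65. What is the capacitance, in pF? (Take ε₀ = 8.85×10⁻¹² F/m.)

C ≈ 395 pF

Stacked slabs ⇒ two capacitors in series, each with the full plate area.
C₁ = κ₁ε₀A/d₁ = 14.6 × 8.85×10⁻¹² × 4.06×10⁻² / 9.70×10⁻⁴ = 5.41×10⁻⁹ F.
C₂ = κ₂ε₀A/d₂ = 1.65 × 8.85×10⁻¹² × 4.06×10⁻² / 1.39×10⁻³ = 4.27×10⁻¹⁰ F.
C = (1/C₁ + 1/C₂)⁻¹ = 3.95×10⁻¹⁰ F.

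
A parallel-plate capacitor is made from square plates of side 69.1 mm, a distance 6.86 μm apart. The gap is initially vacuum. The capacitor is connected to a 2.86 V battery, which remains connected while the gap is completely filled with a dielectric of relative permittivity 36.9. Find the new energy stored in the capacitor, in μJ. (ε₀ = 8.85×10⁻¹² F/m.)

0.930 μJ

A = (69.1 mm)² = 4.77×10⁻³ m².
Initially C₁ = ε₀A/d = 8.85×10⁻¹² × 4.77×10⁻³ / 6.86×10⁻⁶ = 6.16×10⁻⁹ F.
U₁ = 2.52×10⁻⁸ J.
Battery connected ⇒ V is held fixed. C₂ = 36.9 C₁ and U = ½CV², so U₂/U₁ = C₂/C₁ = 36.9.
U₂ = 36.9 × 2.52×10⁻⁸ = 9.30×10⁻⁷ J.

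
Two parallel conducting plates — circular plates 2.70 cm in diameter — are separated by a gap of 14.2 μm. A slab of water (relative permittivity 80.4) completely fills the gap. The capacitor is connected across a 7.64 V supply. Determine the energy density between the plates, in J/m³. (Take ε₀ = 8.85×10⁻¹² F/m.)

103 J/m³

E = V/d = 7.64 / 1.42×10⁻⁵ = 5.38×10⁵ V/m.
u = ½κε₀E² = ½ × 80.4 × 8.85×10⁻¹² × (5.38×10⁵)² = 1.03×10² J/m³.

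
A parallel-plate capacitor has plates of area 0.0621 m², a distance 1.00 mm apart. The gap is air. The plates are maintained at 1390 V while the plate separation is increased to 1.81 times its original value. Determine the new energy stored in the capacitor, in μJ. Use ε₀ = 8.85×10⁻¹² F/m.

U ≈ 293 μJ

Initially C₁ = ε₀A/d = 8.85×10⁻¹² × 6.21×10⁻² / 1.00×10⁻³ = 5.50×10⁻¹⁰ F.
U₁ = 5.31×10⁻⁴ J.
Battery connected ⇒ V is held fixed. C₂ = 0.552 C₁ and U = ½CV², so U₂/U₁ = C₂/C₁ = 0.552.
U₂ = 0.552 × 5.31×10⁻⁴ = 2.93×10⁻⁴ J.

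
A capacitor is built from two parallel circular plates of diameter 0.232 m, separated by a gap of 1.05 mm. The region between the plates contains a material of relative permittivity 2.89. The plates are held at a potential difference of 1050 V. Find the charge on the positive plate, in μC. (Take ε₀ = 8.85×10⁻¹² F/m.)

A = π(0.232/2 m)² = 4.23×10⁻² m².
C = κε₀A/d = 2.89 × 8.85×10⁻¹² × 4.23×10⁻² / 1.05×10⁻³ = 1.03×10⁻⁹ F.
Q = CV = 1.03×10⁻⁹ × 1050 = 1.08×10⁻⁶ C.

Q ≈ 1.08 μC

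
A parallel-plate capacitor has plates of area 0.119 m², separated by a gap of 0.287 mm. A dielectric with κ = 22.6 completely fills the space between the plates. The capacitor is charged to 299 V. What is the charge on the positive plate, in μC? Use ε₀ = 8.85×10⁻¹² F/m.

C = κε₀A/d = 22.6 × 8.85×10⁻¹² × 0.119 / 2.87×10⁻⁴ = 8.29×10⁻⁸ F.
Q = CV = 8.29×10⁻⁸ × 299 = 2.48×10⁻⁵ C.

24.8 μC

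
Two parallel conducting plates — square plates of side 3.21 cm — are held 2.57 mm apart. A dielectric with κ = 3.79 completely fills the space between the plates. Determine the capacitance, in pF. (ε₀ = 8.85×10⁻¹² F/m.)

C ≈ 13.4 pF

A = (3.21 cm)² = 1.03×10⁻³ m².
C = κε₀A/d = 3.79 × 8.85×10⁻¹² × 1.03×10⁻³ / 2.57×10⁻³ = 1.34×10⁻¹¹ F.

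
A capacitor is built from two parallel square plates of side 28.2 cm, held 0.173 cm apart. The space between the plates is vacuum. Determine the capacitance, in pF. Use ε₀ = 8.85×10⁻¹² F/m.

407 pF

A = (28.2 cm)² = 7.95×10⁻² m².
C = ε₀A/d = 8.85×10⁻¹² × 7.95×10⁻² / 1.73×10⁻³ = 4.07×10⁻¹⁰ F.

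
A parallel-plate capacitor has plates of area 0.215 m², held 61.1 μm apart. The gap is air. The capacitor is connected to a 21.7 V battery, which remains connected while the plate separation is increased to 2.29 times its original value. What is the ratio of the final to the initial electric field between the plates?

Battery connected ⇒ V is held fixed.
E = V/d, so E₂/E₁ = d₁/d₂ = 0.437.

E₂/E₁ ≈ 0.437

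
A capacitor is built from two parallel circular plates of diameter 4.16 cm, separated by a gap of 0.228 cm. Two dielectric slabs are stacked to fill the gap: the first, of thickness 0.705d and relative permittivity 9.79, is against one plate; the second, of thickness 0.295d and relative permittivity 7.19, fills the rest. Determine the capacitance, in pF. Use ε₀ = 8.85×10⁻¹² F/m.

46.7 pF

A = π(4.16/2 cm)² = 1.36×10⁻³ m².
Stacked slabs ⇒ two capacitors in series, each with the full plate area.
C₁ = κ₁ε₀A/d₁ = 9.79 × 8.85×10⁻¹² × 1.36×10⁻³ / 1.61×10⁻³ = 7.33×10⁻¹¹ F.
C₂ = κ₂ε₀A/d₂ = 7.19 × 8.85×10⁻¹² × 1.36×10⁻³ / 6.73×10⁻⁴ = 1.29×10⁻¹⁰ F.
C = (1/C₁ + 1/C₂)⁻¹ = 4.67×10⁻¹¹ F.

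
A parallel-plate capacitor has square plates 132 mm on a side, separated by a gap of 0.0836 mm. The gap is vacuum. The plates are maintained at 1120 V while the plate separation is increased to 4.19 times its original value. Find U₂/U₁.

Battery connected ⇒ V is held fixed.
C₂ = 0.239 C₁ and U = ½CV², so U₂/U₁ = C₂/C₁ = 0.239.

U₂/U₁ ≈ 0.239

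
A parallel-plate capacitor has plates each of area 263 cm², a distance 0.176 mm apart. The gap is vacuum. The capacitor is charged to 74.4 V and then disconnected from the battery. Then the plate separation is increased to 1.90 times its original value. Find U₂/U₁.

Isolated ⇒ Q is held fixed.
C₂ = 0.526 C₁ and U = Q²/(2C), so U₂/U₁ = C₁/C₂ = 1.90.

1.90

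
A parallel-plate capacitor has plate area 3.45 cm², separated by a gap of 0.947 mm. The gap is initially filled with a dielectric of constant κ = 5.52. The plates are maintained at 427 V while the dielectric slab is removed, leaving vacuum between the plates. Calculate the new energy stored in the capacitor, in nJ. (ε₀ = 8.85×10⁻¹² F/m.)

U ≈ 294 nJ

A = 3.45 cm² = 3.45×10⁻⁴ m².
Initially C₁ = κε₀A/d = 5.52 × 8.85×10⁻¹² × 3.45×10⁻⁴ / 9.47×10⁻⁴ = 1.78×10⁻¹¹ F.
U₁ = 1.62×10⁻⁶ J.
Battery connected ⇒ V is held fixed. C₂ = 0.181 C₁ and U = ½CV², so U₂/U₁ = C₂/C₁ = 0.181.
U₂ = 0.181 × 1.62×10⁻⁶ = 2.94×10⁻⁷ J.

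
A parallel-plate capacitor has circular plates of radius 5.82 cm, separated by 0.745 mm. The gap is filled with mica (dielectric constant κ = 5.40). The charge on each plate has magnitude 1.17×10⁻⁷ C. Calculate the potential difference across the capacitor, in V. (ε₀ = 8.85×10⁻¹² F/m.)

171 V

A = π(5.82 cm)² = 1.06×10⁻² m².
C = κε₀A/d = 5.40 × 8.85×10⁻¹² × 1.06×10⁻² / 7.45×10⁻⁴ = 6.83×10⁻¹⁰ F.
V = Q/C = 1.17×10⁻⁷ / 6.83×10⁻¹⁰ = 1.71×10² V.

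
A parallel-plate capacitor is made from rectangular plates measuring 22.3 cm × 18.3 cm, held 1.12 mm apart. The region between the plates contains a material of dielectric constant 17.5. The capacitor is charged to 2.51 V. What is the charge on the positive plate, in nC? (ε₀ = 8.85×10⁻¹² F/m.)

A = 22.3 × 18.3 cm² = 4.08×10⁻² m².
C = κε₀A/d = 17.5 × 8.85×10⁻¹² × 4.08×10⁻² / 1.12×10⁻³ = 5.64×10⁻⁹ F.
Q = CV = 5.64×10⁻⁹ × 2.51 = 1.42×10⁻⁸ C.

14.2 nC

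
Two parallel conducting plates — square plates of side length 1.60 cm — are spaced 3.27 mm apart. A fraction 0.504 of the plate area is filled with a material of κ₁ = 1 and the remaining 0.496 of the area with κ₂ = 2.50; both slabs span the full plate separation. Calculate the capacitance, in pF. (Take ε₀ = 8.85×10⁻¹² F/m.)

A = (1.60 cm)² = 2.56×10⁻⁴ m².
Side-by-side slabs ⇒ two capacitors in parallel, each spanning the full gap.
C₁ = κ₁ε₀A₁/d = 1.00 × 8.85×10⁻¹² × 1.29×10⁻⁴ / 3.27×10⁻³ = 3.49×10⁻¹³ F.
C₂ = κ₂ε₀A₂/d = 2.50 × 8.85×10⁻¹² × 1.27×10⁻⁴ / 3.27×10⁻³ = 8.59×10⁻¹³ F.
C = C₁ + C₂ = 1.21×10⁻¹² F.

C ≈ 1.21 pF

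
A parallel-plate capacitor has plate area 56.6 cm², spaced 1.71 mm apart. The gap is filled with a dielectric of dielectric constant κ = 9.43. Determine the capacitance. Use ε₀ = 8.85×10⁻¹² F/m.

A = 56.6 cm² = 5.66×10⁻³ m².
C = κε₀A/d = 9.43 × 8.85×10⁻¹² × 5.66×10⁻³ / 1.71×10⁻³ = 2.76×10⁻¹⁰ F.

276 pF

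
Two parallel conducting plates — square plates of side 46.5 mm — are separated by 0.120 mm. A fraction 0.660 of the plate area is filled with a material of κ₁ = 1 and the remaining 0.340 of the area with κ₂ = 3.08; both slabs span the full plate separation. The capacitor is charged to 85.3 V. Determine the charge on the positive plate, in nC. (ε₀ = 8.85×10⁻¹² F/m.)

A = (46.5 mm)² = 2.16×10⁻³ m².
Side-by-side slabs ⇒ two capacitors in parallel, each spanning the full gap.
C₁ = κ₁ε₀A₁/d = 1.00 × 8.85×10⁻¹² × 1.43×10⁻³ / 1.20×10⁻⁴ = 1.05×10⁻¹⁰ F.
C₂ = κ₂ε₀A₂/d = 3.08 × 8.85×10⁻¹² × 7.35×10⁻⁴ / 1.20×10⁻⁴ = 1.67×10⁻¹⁰ F.
C = C₁ + C₂ = 2.72×10⁻¹⁰ F.
Q = CV = 2.72×10⁻¹⁰ × 85.3 = 2.32×10⁻⁸ C.

Q ≈ 23.2 nC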